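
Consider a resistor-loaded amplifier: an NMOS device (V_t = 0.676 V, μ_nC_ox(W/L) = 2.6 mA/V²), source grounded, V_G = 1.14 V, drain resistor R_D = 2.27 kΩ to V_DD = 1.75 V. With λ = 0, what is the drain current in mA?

V_GS = V_G = 1.14 V, so V_ov = 1.14 − 0.676 = 0.464 V.
Assume saturation: I_D = ½ k_n V_ov² = 0.5 × 2.6 × 0.464² = 0.28 mA, giving V_DS = V_DD − I_D R_D = 1.75 − 0.28 × 2.27 = 1.11 V.
V_DS = 1.11 V ≥ V_ov = 0.464 V, confirming saturation.

I_D = 0.280 mA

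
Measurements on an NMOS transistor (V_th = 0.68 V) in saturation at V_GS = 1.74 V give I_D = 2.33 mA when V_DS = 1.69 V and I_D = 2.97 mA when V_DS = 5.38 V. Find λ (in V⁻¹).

With V_GS fixed, I_D ∝ (1 + λ V_DS) in saturation, so I_D2/I_D1 = (1 + λ V_DS2)/(1 + λ V_DS1).
2.97/2.33 = 1.275 = (1 + 5.38 λ)/(1 + 1.69 λ).
Solving: λ (I_D1 V_DS2 − I_D2 V_DS1) = I_D2 − I_D1, so λ = (2.97 − 2.33) / (2.33 × 5.38 − 2.97 × 1.69) = 0.64 / 7.52 = 0.0852 V⁻¹.

λ = 0.0852 V⁻¹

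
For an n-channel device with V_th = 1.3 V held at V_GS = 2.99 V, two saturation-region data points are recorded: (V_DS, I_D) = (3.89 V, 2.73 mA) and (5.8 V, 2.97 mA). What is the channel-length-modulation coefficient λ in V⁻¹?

With V_GS fixed, I_D ∝ (1 + λ V_DS) in saturation, so I_D2/I_D1 = (1 + λ V_DS2)/(1 + λ V_DS1).
2.97/2.73 = 1.088 = (1 + 5.8 λ)/(1 + 3.89 λ).
Solving: λ (I_D1 V_DS2 − I_D2 V_DS1) = I_D2 − I_D1, so λ = (2.97 − 2.73) / (2.73 × 5.8 − 2.97 × 3.89) = 0.24 / 4.28 = 0.0561 V⁻¹.

λ = 0.0561 V⁻¹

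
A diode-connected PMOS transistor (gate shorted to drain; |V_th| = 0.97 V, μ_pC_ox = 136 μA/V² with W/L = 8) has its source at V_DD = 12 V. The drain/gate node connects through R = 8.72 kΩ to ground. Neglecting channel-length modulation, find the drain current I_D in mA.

With gate tied to drain, V_SG = V_SD ≥ V_SG − |V_th|, so the device is in saturation.
k_p = μ_pC_ox · (W/L) = 1.088 mA/V².
KCL at the drain: ½ k_p (V_SG − |V_th|)² = (V_DD − V_SG)/R.
Let x = V_SG − 0.97. Then 4.74 x² + x − 11.03 = 0, giving x = 1.42 V (positive root), so V_SG = 2.39 V.
I_D = (V_DD − V_SG)/R = (12 − 2.39) / 8.72 = 1.1 mA.

I_D = 1.10 mA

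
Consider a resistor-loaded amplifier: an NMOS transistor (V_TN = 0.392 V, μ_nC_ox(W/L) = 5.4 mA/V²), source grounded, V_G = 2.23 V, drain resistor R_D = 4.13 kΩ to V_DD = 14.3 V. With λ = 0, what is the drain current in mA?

I_D = 3.37 mA

V_GS = V_G = 2.23 V, so V_ov = 2.23 − 0.392 = 1.84 V.
Assume saturation: I_D = ½ k_n V_ov² = 0.5 × 5.4 × 1.84² = 9.12 mA, giving V_DS = V_DD − I_D R_D = 14.3 − 9.12 × 4.13 = -23.4 V.
But -23.4 V < V_ov = 1.84 V, so the device is actually in triode.
In triode I_D = k_n[V_ov V_DS − ½ V_DS²] and I_D = (V_DD − V_DS)/R_D. Equating: 11.2 V_DS² − 41.99 V_DS + 14.3 = 0, giving V_DS = 0.379 V (the root below V_ov).
I_D = (14.3 − 0.379) / 4.13 = 3.37 mA.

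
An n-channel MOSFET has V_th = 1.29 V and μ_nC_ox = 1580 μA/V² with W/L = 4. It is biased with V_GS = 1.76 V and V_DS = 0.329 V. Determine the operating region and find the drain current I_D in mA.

Triode; I_D = 0.635 mA

k_n = μ_nC_ox · (W/L) = 6.32 mA/V².
V_ov = V_GS − V_th = 1.76 − 1.29 = 0.47 V.
Since V_DS = 0.329 V < V_ov = 0.47 V, the device is in the triode region.
I_D = k_n [V_ov · V_DS − ½ V_DS²] = 6.32 × [0.47 × 0.329 − 0.5 × 0.329²] = 0.635 mA.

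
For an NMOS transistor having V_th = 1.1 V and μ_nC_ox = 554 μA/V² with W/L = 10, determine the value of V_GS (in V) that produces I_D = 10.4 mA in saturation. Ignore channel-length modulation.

V_GS = 3.04 V

k_n = μ_nC_ox · (W/L) = 5.54 mA/V².
In saturation I_D = ½ k_n (V_GS − V_th)², so V_GS − V_th = √(2 I_D / k_n) = √(2 × 10.4 / 5.54) = 1.94 V.
V_GS = 1.1 + 1.94 = 3.04 V.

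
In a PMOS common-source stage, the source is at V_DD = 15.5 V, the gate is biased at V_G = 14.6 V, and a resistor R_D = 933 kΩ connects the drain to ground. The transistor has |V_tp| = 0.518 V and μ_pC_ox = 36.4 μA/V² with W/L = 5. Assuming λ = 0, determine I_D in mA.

I_D = 0.0133 mA

V_SG = V_DD − V_G = 15.5 − 14.6 = 0.9 V, so V_ov = 0.9 − 0.518 = 0.382 V.
k_p = μ_pC_ox · (W/L) = 0.182 mA/V².
Assume saturation: I_D = ½ k_p V_ov² = 0.5 × 0.182 × 0.382² = 0.0133 mA, giving V_SD = V_DD − I_D R_D = 15.5 − 0.0133 × 933 = 3.11 V.
V_SD = 3.11 V ≥ V_ov = 0.382 V, confirming saturation.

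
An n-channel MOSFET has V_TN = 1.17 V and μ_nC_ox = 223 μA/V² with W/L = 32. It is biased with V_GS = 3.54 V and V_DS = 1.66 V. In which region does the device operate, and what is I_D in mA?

Triode; I_D = 18.2 mA

k_n = μ_nC_ox · (W/L) = 7.136 mA/V².
V_ov = V_GS − V_TN = 3.54 − 1.17 = 2.37 V.
Since V_DS = 1.66 V < V_ov = 2.37 V, the device is in the triode region.
I_D = k_n [V_ov · V_DS − ½ V_DS²] = 7.136 × [2.37 × 1.66 − 0.5 × 1.66²] = 18.2 mA.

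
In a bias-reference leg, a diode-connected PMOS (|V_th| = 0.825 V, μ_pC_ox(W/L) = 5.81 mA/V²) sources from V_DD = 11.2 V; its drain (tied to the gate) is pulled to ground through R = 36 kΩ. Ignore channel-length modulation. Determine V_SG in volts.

With gate tied to drain, V_SG = V_SD ≥ V_SG − |V_th|, so the device is in saturation.
KCL at the drain: ½ k_p (V_SG − |V_th|)² = (V_DD − V_SG)/R.
Let x = V_SG − 0.825. Then 105 x² + x − 10.38 = 0, giving x = 0.31 V (positive root), so V_SG = 1.14 V.
I_D = (V_DD − V_SG)/R = (11.2 − 1.14) / 36 = 0.28 mA.

V_SG = 1.14 V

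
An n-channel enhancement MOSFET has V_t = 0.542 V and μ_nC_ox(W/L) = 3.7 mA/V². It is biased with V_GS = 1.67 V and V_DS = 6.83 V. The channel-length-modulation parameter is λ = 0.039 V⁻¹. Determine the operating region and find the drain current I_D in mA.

Saturation; I_D = 2.98 mA

V_ov = V_GS − V_t = 1.67 − 0.542 = 1.13 V.
Since V_DS = 6.83 V ≥ V_ov = 1.13 V, the device is in saturation.
I_D = ½ k_n V_ov² (1 + λ V_DS) = 0.5 × 3.7 × 1.13² × (1 + 0.039 × 6.83) = 2.98 mA.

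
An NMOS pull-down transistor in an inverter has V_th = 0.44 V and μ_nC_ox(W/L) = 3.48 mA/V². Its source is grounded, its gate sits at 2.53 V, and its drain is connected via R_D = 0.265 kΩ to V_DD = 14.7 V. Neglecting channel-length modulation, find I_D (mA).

I_D = 7.60 mA

V_GS = V_G = 2.53 V, so V_ov = 2.53 − 0.44 = 2.09 V.
Assume saturation: I_D = ½ k_n V_ov² = 0.5 × 3.48 × 2.09² = 7.6 mA, giving V_DS = V_DD − I_D R_D = 14.7 − 7.6 × 0.265 = 12.7 V.
V_DS = 12.7 V ≥ V_ov = 2.09 V, confirming saturation.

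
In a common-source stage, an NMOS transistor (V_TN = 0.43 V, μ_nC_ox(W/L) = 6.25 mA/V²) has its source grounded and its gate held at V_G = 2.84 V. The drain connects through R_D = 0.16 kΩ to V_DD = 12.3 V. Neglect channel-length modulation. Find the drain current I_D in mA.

V_GS = V_G = 2.84 V, so V_ov = 2.84 − 0.43 = 2.41 V.
Assume saturation: I_D = ½ k_n V_ov² = 0.5 × 6.25 × 2.41² = 18.2 mA, giving V_DS = V_DD − I_D R_D = 12.3 − 18.2 × 0.16 = 9.4 V.
V_DS = 9.4 V ≥ V_ov = 2.41 V, confirming saturation.

I_D = 18.2 mA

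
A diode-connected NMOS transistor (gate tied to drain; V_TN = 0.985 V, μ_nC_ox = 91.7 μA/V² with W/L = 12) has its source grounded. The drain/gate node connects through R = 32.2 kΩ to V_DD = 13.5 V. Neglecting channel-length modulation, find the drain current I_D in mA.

I_D = 0.363 mA

With gate tied to drain, V_GS = V_DS ≥ V_GS − V_TN, so the device is in saturation.
k_n = μ_nC_ox · (W/L) = 1.1 mA/V².
KCL at the drain: ½ k_n (V_GS − V_TN)² = (V_DD − V_GS)/R.
Let x = V_GS − 0.985. Then 17.7 x² + x − 12.52 = 0, giving x = 0.813 V (positive root), so V_GS = 1.8 V.
I_D = (V_DD − V_GS)/R = (13.5 − 1.8) / 32.2 = 0.363 mA.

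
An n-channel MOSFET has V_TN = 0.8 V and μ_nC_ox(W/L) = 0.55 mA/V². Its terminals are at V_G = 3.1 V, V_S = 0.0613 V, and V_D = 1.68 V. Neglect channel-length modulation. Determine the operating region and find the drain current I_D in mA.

V_GS = V_G − V_S = 3.1 − 0.0613 = 3.04 V; V_DS = V_D − V_S = 1.68 − 0.0613 = 1.62 V.
V_ov = V_GS − V_TN = 3.04 − 0.8 = 2.24 V.
Since V_DS = 1.62 V < V_ov = 2.24 V, the device is in the triode region.
I_D = k_n [V_ov · V_DS − ½ V_DS²] = 0.55 × [2.24 × 1.62 − 0.5 × 1.62²] = 1.27 mA.

Triode; I_D = 1.27 mA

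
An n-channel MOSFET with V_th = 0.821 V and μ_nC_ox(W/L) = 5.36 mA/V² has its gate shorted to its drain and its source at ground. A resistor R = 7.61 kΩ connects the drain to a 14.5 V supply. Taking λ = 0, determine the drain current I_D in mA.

I_D = 1.69 mA

With gate tied to drain, V_GS = V_DS ≥ V_GS − V_th, so the device is in saturation.
KCL at the drain: ½ k_n (V_GS − V_th)² = (V_DD − V_GS)/R.
Let x = V_GS − 0.821. Then 20.4 x² + x − 13.68 = 0, giving x = 0.795 V (positive root), so V_GS = 1.62 V.
I_D = (V_DD − V_GS)/R = (14.5 − 1.62) / 7.61 = 1.69 mA.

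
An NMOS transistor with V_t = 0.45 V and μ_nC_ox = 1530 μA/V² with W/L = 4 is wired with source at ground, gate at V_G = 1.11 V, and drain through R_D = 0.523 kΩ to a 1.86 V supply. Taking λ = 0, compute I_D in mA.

I_D = 1.33 mA

V_GS = V_G = 1.11 V, so V_ov = 1.11 − 0.45 = 0.66 V.
k_n = μ_nC_ox · (W/L) = 6.12 mA/V².
Assume saturation: I_D = ½ k_n V_ov² = 0.5 × 6.12 × 0.66² = 1.33 mA, giving V_DS = V_DD − I_D R_D = 1.86 − 1.33 × 0.523 = 1.16 V.
V_DS = 1.16 V ≥ V_ov = 0.66 V, confirming saturation.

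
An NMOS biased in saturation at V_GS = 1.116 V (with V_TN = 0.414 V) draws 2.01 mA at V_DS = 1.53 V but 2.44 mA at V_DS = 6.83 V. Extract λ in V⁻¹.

λ = 0.0430 V⁻¹

With V_GS fixed, I_D ∝ (1 + λ V_DS) in saturation, so I_D2/I_D1 = (1 + λ V_DS2)/(1 + λ V_DS1).
2.44/2.01 = 1.214 = (1 + 6.83 λ)/(1 + 1.53 λ).
Solving: λ (I_D1 V_DS2 − I_D2 V_DS1) = I_D2 − I_D1, so λ = (2.44 − 2.01) / (2.01 × 6.83 − 2.44 × 1.53) = 0.43 / 10 = 0.043 V⁻¹.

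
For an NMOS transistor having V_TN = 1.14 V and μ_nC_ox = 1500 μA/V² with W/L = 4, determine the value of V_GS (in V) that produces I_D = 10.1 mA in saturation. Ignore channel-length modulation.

k_n = μ_nC_ox · (W/L) = 6 mA/V².
In saturation I_D = ½ k_n (V_GS − V_TN)², so V_GS − V_TN = √(2 I_D / k_n) = √(2 × 10.1 / 6) = 1.83 V.
V_GS = 1.14 + 1.83 = 2.97 V.

V_GS = 2.97 V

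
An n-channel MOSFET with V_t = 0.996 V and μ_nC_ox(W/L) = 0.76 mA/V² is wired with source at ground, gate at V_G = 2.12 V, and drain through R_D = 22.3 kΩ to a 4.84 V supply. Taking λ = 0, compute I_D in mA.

V_GS = V_G = 2.12 V, so V_ov = 2.12 − 0.996 = 1.12 V.
Assume saturation: I_D = ½ k_n V_ov² = 0.5 × 0.76 × 1.12² = 0.48 mA, giving V_DS = V_DD − I_D R_D = 4.84 − 0.48 × 22.3 = -5.87 V.
But -5.87 V < V_ov = 1.12 V, so the device is actually in triode.
In triode I_D = k_n[V_ov V_DS − ½ V_DS²] and I_D = (V_DD − V_DS)/R_D. Equating: 8.47 V_DS² − 20.05 V_DS + 4.84 = 0, giving V_DS = 0.273 V (the root below V_ov).
I_D = (4.84 − 0.273) / 22.3 = 0.205 mA.

I_D = 0.205 mA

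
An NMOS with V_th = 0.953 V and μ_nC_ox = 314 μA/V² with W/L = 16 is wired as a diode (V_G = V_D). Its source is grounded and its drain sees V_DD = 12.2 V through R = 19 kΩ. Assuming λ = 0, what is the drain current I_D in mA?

I_D = 0.567 mA

With gate tied to drain, V_GS = V_DS ≥ V_GS − V_th, so the device is in saturation.
k_n = μ_nC_ox · (W/L) = 5.024 mA/V².
KCL at the drain: ½ k_n (V_GS − V_th)² = (V_DD − V_GS)/R.
Let x = V_GS − 0.953. Then 47.7 x² + x − 11.25 = 0, giving x = 0.475 V (positive root), so V_GS = 1.43 V.
I_D = (V_DD − V_GS)/R = (12.2 − 1.43) / 19 = 0.567 mA.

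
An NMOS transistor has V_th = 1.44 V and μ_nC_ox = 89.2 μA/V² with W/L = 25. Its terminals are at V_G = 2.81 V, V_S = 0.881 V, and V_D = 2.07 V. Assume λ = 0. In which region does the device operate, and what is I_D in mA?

Saturation; I_D = 0.267 mA

V_GS = V_G − V_S = 2.81 − 0.881 = 1.93 V; V_DS = V_D − V_S = 2.07 − 0.881 = 1.19 V.
k_n = μ_nC_ox · (W/L) = 2.23 mA/V².
V_ov = V_GS − V_th = 1.93 − 1.44 = 0.489 V.
Since V_DS = 1.19 V ≥ V_ov = 0.489 V, the device is in saturation.
I_D = ½ k_n V_ov² = 0.5 × 2.23 × 0.489² = 0.267 mA.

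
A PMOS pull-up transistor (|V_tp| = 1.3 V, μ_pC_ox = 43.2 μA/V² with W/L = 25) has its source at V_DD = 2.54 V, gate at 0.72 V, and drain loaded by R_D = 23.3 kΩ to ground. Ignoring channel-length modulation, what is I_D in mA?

V_SG = V_DD − V_G = 2.54 − 0.72 = 1.82 V, so V_ov = 1.82 − 1.3 = 0.52 V.
k_p = μ_pC_ox · (W/L) = 1.08 mA/V².
Assume saturation: I_D = ½ k_p V_ov² = 0.5 × 1.08 × 0.52² = 0.146 mA, giving V_SD = V_DD − I_D R_D = 2.54 − 0.146 × 23.3 = -0.862 V.
But -0.862 V < V_ov = 0.52 V, so the device is actually in triode.
In triode I_D = k_p[V_ov V_SD − ½ V_SD²] and I_D = (V_DD − V_SD)/R_D. Equating: 12.6 V_SD² − 14.09 V_SD + 2.54 = 0, giving V_SD = 0.226 V (the root below V_ov).
I_D = (2.54 − 0.226) / 23.3 = 0.0993 mA.

I_D = 0.0993 mA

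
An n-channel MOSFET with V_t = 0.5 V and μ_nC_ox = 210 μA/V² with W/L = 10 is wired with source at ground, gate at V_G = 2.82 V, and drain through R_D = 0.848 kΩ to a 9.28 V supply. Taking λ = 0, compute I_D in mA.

I_D = 5.65 mA

V_GS = V_G = 2.82 V, so V_ov = 2.82 − 0.5 = 2.32 V.
k_n = μ_nC_ox · (W/L) = 2.1 mA/V².
Assume saturation: I_D = ½ k_n V_ov² = 0.5 × 2.1 × 2.32² = 5.65 mA, giving V_DS = V_DD − I_D R_D = 9.28 − 5.65 × 0.848 = 4.49 V.
V_DS = 4.49 V ≥ V_ov = 2.32 V, confirming saturation.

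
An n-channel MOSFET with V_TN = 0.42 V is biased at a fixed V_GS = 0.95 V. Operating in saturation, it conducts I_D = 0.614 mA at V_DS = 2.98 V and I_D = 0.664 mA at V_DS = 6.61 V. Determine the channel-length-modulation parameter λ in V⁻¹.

λ = 0.0240 V⁻¹

With V_GS fixed, I_D ∝ (1 + λ V_DS) in saturation, so I_D2/I_D1 = (1 + λ V_DS2)/(1 + λ V_DS1).
0.664/0.614 = 1.081 = (1 + 6.61 λ)/(1 + 2.98 λ).
Solving: λ (I_D1 V_DS2 − I_D2 V_DS1) = I_D2 − I_D1, so λ = (0.664 − 0.614) / (0.614 × 6.61 − 0.664 × 2.98) = 0.05 / 2.08 = 0.024 V⁻¹.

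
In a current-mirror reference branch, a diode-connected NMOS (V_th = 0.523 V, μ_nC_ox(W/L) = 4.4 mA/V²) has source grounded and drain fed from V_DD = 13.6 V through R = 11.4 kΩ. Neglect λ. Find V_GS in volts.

V_GS = 1.23 V

With gate tied to drain, V_GS = V_DS ≥ V_GS − V_th, so the device is in saturation.
KCL at the drain: ½ k_n (V_GS − V_th)² = (V_DD − V_GS)/R.
Let x = V_GS − 0.523. Then 25.1 x² + x − 13.08 = 0, giving x = 0.702 V (positive root), so V_GS = 1.23 V.
I_D = (V_DD − V_GS)/R = (13.6 − 1.23) / 11.4 = 1.09 mA.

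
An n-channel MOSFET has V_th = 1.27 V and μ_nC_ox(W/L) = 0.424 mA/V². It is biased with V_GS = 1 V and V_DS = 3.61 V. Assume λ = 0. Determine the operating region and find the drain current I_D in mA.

Cutoff; I_D = 0 mA

V_GS = 1 V < V_th = 1.27 V, so the transistor is in cutoff.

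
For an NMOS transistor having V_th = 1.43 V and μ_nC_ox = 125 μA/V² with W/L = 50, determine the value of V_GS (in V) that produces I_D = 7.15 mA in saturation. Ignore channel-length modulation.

k_n = μ_nC_ox · (W/L) = 6.25 mA/V².
In saturation I_D = ½ k_n (V_GS − V_th)², so V_GS − V_th = √(2 I_D / k_n) = √(2 × 7.15 / 6.25) = 1.51 V.
V_GS = 1.43 + 1.51 = 2.94 V.

V_GS = 2.94 V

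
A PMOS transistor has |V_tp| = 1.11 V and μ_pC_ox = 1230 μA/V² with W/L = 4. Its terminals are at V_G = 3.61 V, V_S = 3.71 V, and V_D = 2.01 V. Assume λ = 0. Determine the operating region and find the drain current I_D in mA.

Cutoff; I_D = 0 mA

V_SG = V_S − V_G = 3.71 − 3.61 = 0.1 V; V_SD = V_S − V_D = 3.71 − 2.01 = 1.7 V.
V_SG = 0.1 V < |V_tp| = 1.11 V, so the transistor is in cutoff.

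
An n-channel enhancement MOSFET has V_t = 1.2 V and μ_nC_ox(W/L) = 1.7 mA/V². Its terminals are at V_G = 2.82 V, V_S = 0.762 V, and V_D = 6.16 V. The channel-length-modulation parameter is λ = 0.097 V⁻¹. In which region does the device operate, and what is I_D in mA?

Saturation; I_D = 0.953 mA

V_GS = V_G − V_S = 2.82 − 0.762 = 2.06 V; V_DS = V_D − V_S = 6.16 − 0.762 = 5.4 V.
V_ov = V_GS − V_t = 2.06 − 1.2 = 0.858 V.
Since V_DS = 5.4 V ≥ V_ov = 0.858 V, the device is in saturation.
I_D = ½ k_n V_ov² (1 + λ V_DS) = 0.5 × 1.7 × 0.858² × (1 + 0.097 × 5.4) = 0.953 mA.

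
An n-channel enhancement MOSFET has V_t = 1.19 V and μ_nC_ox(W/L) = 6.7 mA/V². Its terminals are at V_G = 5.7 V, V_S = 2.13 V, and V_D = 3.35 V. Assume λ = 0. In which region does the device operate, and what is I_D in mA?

Triode; I_D = 14.5 mA

V_GS = V_G − V_S = 5.7 − 2.13 = 3.57 V; V_DS = V_D − V_S = 3.35 − 2.13 = 1.22 V.
V_ov = V_GS − V_t = 3.57 − 1.19 = 2.38 V.
Since V_DS = 1.22 V < V_ov = 2.38 V, the device is in the triode region.
I_D = k_n [V_ov · V_DS − ½ V_DS²] = 6.7 × [2.38 × 1.22 − 0.5 × 1.22²] = 14.5 mA.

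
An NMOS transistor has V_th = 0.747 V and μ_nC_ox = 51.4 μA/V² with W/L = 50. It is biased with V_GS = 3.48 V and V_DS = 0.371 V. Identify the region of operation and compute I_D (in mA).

Triode; I_D = 2.43 mA

k_n = μ_nC_ox · (W/L) = 2.57 mA/V².
V_ov = V_GS − V_th = 3.48 − 0.747 = 2.73 V.
Since V_DS = 0.371 V < V_ov = 2.73 V, the device is in the triode region.
I_D = k_n [V_ov · V_DS − ½ V_DS²] = 2.57 × [2.73 × 0.371 − 0.5 × 0.371²] = 2.43 mA.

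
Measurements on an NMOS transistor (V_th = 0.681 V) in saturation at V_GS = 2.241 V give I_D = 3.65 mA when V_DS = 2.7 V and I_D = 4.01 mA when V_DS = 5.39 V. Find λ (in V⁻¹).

With V_GS fixed, I_D ∝ (1 + λ V_DS) in saturation, so I_D2/I_D1 = (1 + λ V_DS2)/(1 + λ V_DS1).
4.01/3.65 = 1.099 = (1 + 5.39 λ)/(1 + 2.7 λ).
Solving: λ (I_D1 V_DS2 − I_D2 V_DS1) = I_D2 − I_D1, so λ = (4.01 − 3.65) / (3.65 × 5.39 − 4.01 × 2.7) = 0.36 / 8.85 = 0.0407 V⁻¹.

λ = 0.0407 V⁻¹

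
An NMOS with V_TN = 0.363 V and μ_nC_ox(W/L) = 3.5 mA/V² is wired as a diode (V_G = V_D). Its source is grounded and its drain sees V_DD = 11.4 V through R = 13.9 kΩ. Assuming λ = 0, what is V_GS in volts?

V_GS = 1.02 V

With gate tied to drain, V_GS = V_DS ≥ V_GS − V_TN, so the device is in saturation.
KCL at the drain: ½ k_n (V_GS − V_TN)² = (V_DD − V_GS)/R.
Let x = V_GS − 0.363. Then 24.3 x² + x − 11.04 = 0, giving x = 0.653 V (positive root), so V_GS = 1.02 V.
I_D = (V_DD − V_GS)/R = (11.4 − 1.02) / 13.9 = 0.747 mA.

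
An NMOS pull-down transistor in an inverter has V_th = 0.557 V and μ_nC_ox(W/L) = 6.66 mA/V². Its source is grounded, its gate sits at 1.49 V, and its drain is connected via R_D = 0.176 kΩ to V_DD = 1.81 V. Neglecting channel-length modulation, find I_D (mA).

I_D = 2.90 mA

V_GS = V_G = 1.49 V, so V_ov = 1.49 − 0.557 = 0.933 V.
Assume saturation: I_D = ½ k_n V_ov² = 0.5 × 6.66 × 0.933² = 2.9 mA, giving V_DS = V_DD − I_D R_D = 1.81 − 2.9 × 0.176 = 1.3 V.
V_DS = 1.3 V ≥ V_ov = 0.933 V, confirming saturation.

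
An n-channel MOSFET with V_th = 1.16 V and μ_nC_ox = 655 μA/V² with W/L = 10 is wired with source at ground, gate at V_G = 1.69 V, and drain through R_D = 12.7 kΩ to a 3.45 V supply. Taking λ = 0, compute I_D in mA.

V_GS = V_G = 1.69 V, so V_ov = 1.69 − 1.16 = 0.53 V.
k_n = μ_nC_ox · (W/L) = 6.55 mA/V².
Assume saturation: I_D = ½ k_n V_ov² = 0.5 × 6.55 × 0.53² = 0.92 mA, giving V_DS = V_DD − I_D R_D = 3.45 − 0.92 × 12.7 = -8.23 V.
But -8.23 V < V_ov = 0.53 V, so the device is actually in triode.
In triode I_D = k_n[V_ov V_DS − ½ V_DS²] and I_D = (V_DD − V_DS)/R_D. Equating: 41.6 V_DS² − 45.09 V_DS + 3.45 = 0, giving V_DS = 0.0828 V (the root below V_ov).
I_D = (3.45 − 0.0828) / 12.7 = 0.265 mA.

I_D = 0.265 mA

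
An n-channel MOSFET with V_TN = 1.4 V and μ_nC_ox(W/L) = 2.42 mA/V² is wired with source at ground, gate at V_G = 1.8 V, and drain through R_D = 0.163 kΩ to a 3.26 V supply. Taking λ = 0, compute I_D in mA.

V_GS = V_G = 1.8 V, so V_ov = 1.8 − 1.4 = 0.4 V.
Assume saturation: I_D = ½ k_n V_ov² = 0.5 × 2.42 × 0.4² = 0.194 mA, giving V_DS = V_DD − I_D R_D = 3.26 − 0.194 × 0.163 = 3.23 V.
V_DS = 3.23 V ≥ V_ov = 0.4 V, confirming saturation.

I_D = 0.194 mA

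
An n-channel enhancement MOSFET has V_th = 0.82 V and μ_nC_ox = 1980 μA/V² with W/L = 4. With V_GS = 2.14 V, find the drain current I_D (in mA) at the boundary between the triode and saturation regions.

At the boundary V_DS = V_ov = V_GS − V_th = 2.14 − 0.82 = 1.32 V.
k_n = μ_nC_ox · (W/L) = 7.92 mA/V².
I_D = ½ k_n V_ov² = 0.5 × 7.92 × 1.32² = 6.9 mA.

I_D = 6.90 mA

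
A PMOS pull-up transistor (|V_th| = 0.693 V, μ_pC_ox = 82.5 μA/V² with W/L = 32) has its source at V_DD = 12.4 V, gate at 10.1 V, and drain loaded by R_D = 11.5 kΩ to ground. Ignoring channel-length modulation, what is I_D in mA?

V_SG = V_DD − V_G = 12.4 − 10.1 = 2.3 V, so V_ov = 2.3 − 0.693 = 1.61 V.
k_p = μ_pC_ox · (W/L) = 2.64 mA/V².
Assume saturation: I_D = ½ k_p V_ov² = 0.5 × 2.64 × 1.61² = 3.41 mA, giving V_SD = V_DD − I_D R_D = 12.4 − 3.41 × 11.5 = -26.8 V.
But -26.8 V < V_ov = 1.61 V, so the device is actually in triode.
In triode I_D = k_p[V_ov V_SD − ½ V_SD²] and I_D = (V_DD − V_SD)/R_D. Equating: 15.2 V_SD² − 49.79 V_SD + 12.4 = 0, giving V_SD = 0.272 V (the root below V_ov).
I_D = (12.4 − 0.272) / 11.5 = 1.05 mA.

I_D = 1.05 mA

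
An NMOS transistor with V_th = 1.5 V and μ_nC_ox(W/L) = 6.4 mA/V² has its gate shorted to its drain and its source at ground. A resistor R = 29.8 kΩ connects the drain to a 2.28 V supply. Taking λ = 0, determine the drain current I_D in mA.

With gate tied to drain, V_GS = V_DS ≥ V_GS − V_th, so the device is in saturation.
KCL at the drain: ½ k_n (V_GS − V_th)² = (V_DD − V_GS)/R.
Let x = V_GS − 1.5. Then 95.4 x² + x − 0.78 = 0, giving x = 0.0853 V (positive root), so V_GS = 1.59 V.
I_D = (V_DD − V_GS)/R = (2.28 − 1.59) / 29.8 = 0.0233 mA.

I_D = 0.0233 mA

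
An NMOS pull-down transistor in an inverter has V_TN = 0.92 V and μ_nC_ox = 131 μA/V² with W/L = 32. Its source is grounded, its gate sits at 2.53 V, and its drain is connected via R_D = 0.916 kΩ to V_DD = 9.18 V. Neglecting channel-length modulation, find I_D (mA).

V_GS = V_G = 2.53 V, so V_ov = 2.53 − 0.92 = 1.61 V.
k_n = μ_nC_ox · (W/L) = 4.192 mA/V².
Assume saturation: I_D = ½ k_n V_ov² = 0.5 × 4.192 × 1.61² = 5.43 mA, giving V_DS = V_DD − I_D R_D = 9.18 − 5.43 × 0.916 = 4.2 V.
V_DS = 4.2 V ≥ V_ov = 1.61 V, confirming saturation.

I_D = 5.43 mA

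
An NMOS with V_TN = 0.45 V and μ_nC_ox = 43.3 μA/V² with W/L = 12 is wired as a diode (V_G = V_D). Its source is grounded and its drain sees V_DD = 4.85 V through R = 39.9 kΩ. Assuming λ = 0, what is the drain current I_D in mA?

I_D = 0.0951 mA

With gate tied to drain, V_GS = V_DS ≥ V_GS − V_TN, so the device is in saturation.
k_n = μ_nC_ox · (W/L) = 0.5196 mA/V².
KCL at the drain: ½ k_n (V_GS − V_TN)² = (V_DD − V_GS)/R.
Let x = V_GS − 0.45. Then 10.4 x² + x − 4.4 = 0, giving x = 0.605 V (positive root), so V_GS = 1.06 V.
I_D = (V_DD − V_GS)/R = (4.85 − 1.06) / 39.9 = 0.0951 mA.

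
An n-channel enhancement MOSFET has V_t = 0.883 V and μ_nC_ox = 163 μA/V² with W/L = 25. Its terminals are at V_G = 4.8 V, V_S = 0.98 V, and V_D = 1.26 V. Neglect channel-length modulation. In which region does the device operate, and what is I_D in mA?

V_GS = V_G − V_S = 4.8 − 0.98 = 3.82 V; V_DS = V_D − V_S = 1.26 − 0.98 = 0.28 V.
k_n = μ_nC_ox · (W/L) = 4.075 mA/V².
V_ov = V_GS − V_t = 3.82 − 0.883 = 2.94 V.
Since V_DS = 0.28 V < V_ov = 2.94 V, the device is in the triode region.
I_D = k_n [V_ov · V_DS − ½ V_DS²] = 4.075 × [2.94 × 0.28 − 0.5 × 0.28²] = 3.19 mA.

Triode; I_D = 3.19 mA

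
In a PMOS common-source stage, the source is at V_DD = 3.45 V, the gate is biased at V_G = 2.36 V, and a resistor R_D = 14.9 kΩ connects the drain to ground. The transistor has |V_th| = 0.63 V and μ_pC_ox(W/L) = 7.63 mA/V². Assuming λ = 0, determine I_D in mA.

V_SG = V_DD − V_G = 3.45 − 2.36 = 1.09 V, so V_ov = 1.09 − 0.63 = 0.46 V.
Assume saturation: I_D = ½ k_p V_ov² = 0.5 × 7.63 × 0.46² = 0.807 mA, giving V_SD = V_DD − I_D R_D = 3.45 − 0.807 × 14.9 = -8.58 V.
But -8.58 V < V_ov = 0.46 V, so the device is actually in triode.
In triode I_D = k_p[V_ov V_SD − ½ V_SD²] and I_D = (V_DD − V_SD)/R_D. Equating: 56.8 V_SD² − 53.3 V_SD + 3.45 = 0, giving V_SD = 0.07 V (the root below V_ov).
I_D = (3.45 − 0.07) / 14.9 = 0.227 mA.

I_D = 0.227 mA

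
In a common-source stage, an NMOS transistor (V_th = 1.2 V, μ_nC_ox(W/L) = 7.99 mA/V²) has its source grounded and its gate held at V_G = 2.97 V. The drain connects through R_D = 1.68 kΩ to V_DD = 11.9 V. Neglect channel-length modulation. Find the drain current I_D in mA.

V_GS = V_G = 2.97 V, so V_ov = 2.97 − 1.2 = 1.77 V.
Assume saturation: I_D = ½ k_n V_ov² = 0.5 × 7.99 × 1.77² = 12.5 mA, giving V_DS = V_DD − I_D R_D = 11.9 − 12.5 × 1.68 = -9.13 V.
But -9.13 V < V_ov = 1.77 V, so the device is actually in triode.
In triode I_D = k_n[V_ov V_DS − ½ V_DS²] and I_D = (V_DD − V_DS)/R_D. Equating: 6.71 V_DS² − 24.76 V_DS + 11.9 = 0, giving V_DS = 0.568 V (the root below V_ov).
I_D = (11.9 − 0.568) / 1.68 = 6.75 mA.

I_D = 6.75 mA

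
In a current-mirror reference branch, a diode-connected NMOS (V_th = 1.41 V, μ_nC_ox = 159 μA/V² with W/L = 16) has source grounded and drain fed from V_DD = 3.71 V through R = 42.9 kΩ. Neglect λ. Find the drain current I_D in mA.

With gate tied to drain, V_GS = V_DS ≥ V_GS − V_th, so the device is in saturation.
k_n = μ_nC_ox · (W/L) = 2.544 mA/V².
KCL at the drain: ½ k_n (V_GS − V_th)² = (V_DD − V_GS)/R.
Let x = V_GS − 1.41. Then 54.6 x² + x − 2.3 = 0, giving x = 0.196 V (positive root), so V_GS = 1.61 V.
I_D = (V_DD − V_GS)/R = (3.71 − 1.61) / 42.9 = 0.049 mA.

I_D = 0.0490 mA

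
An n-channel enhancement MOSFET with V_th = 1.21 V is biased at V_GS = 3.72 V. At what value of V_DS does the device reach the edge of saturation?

V_DS,sat = 2.51 V

The boundary between triode and saturation is V_DS = V_GS − V_th = V_ov.
V_ov = 3.72 − 1.21 = 2.51 V.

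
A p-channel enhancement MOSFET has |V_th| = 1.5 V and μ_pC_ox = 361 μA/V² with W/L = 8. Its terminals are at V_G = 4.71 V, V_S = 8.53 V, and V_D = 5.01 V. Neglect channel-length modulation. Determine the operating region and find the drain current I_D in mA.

Saturation; I_D = 7.77 mA

V_SG = V_S − V_G = 8.53 − 4.71 = 3.82 V; V_SD = V_S − V_D = 8.53 − 5.01 = 3.52 V.
k_p = μ_pC_ox · (W/L) = 2.888 mA/V².
V_ov = V_SG − |V_th| = 3.82 − 1.5 = 2.32 V.
Since V_SD = 3.52 V ≥ V_ov = 2.32 V, the device is in saturation.
I_D = ½ k_p V_ov² = 0.5 × 2.888 × 2.32² = 7.77 mA.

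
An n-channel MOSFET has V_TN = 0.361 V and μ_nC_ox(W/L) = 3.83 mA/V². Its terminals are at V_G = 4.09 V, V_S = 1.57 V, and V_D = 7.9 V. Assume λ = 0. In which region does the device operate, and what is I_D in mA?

V_GS = V_G − V_S = 4.09 − 1.57 = 2.52 V; V_DS = V_D − V_S = 7.9 − 1.57 = 6.33 V.
V_ov = V_GS − V_TN = 2.52 − 0.361 = 2.16 V.
Since V_DS = 6.33 V ≥ V_ov = 2.16 V, the device is in saturation.
I_D = ½ k_n V_ov² = 0.5 × 3.83 × 2.16² = 8.93 mA.

Saturation; I_D = 8.93 mA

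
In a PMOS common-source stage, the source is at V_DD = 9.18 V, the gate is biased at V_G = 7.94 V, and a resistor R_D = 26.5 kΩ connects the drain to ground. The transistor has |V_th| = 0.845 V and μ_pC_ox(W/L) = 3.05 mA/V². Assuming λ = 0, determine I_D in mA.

I_D = 0.238 mA

V_SG = V_DD − V_G = 9.18 − 7.94 = 1.24 V, so V_ov = 1.24 − 0.845 = 0.395 V.
Assume saturation: I_D = ½ k_p V_ov² = 0.5 × 3.05 × 0.395² = 0.238 mA, giving V_SD = V_DD − I_D R_D = 9.18 − 0.238 × 26.5 = 2.87 V.
V_SD = 2.87 V ≥ V_ov = 0.395 V, confirming saturation.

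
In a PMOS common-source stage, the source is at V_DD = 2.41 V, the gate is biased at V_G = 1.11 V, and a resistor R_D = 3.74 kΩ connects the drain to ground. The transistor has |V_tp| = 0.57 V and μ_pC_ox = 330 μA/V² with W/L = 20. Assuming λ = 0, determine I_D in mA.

V_SG = V_DD − V_G = 2.41 − 1.11 = 1.3 V, so V_ov = 1.3 − 0.57 = 0.73 V.
k_p = μ_pC_ox · (W/L) = 6.6 mA/V².
Assume saturation: I_D = ½ k_p V_ov² = 0.5 × 6.6 × 0.73² = 1.76 mA, giving V_SD = V_DD − I_D R_D = 2.41 − 1.76 × 3.74 = -4.17 V.
But -4.17 V < V_ov = 0.73 V, so the device is actually in triode.
In triode I_D = k_p[V_ov V_SD − ½ V_SD²] and I_D = (V_DD − V_SD)/R_D. Equating: 12.3 V_SD² − 19.02 V_SD + 2.41 = 0, giving V_SD = 0.139 V (the root below V_ov).
I_D = (2.41 − 0.139) / 3.74 = 0.607 mA.

I_D = 0.607 mA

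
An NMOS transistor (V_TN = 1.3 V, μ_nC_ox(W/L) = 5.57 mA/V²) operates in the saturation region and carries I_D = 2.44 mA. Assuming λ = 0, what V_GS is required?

V_GS = 2.24 V

In saturation I_D = ½ k_n (V_GS − V_TN)², so V_GS − V_TN = √(2 I_D / k_n) = √(2 × 2.44 / 5.57) = 0.936 V.
V_GS = 1.3 + 0.936 = 2.24 V.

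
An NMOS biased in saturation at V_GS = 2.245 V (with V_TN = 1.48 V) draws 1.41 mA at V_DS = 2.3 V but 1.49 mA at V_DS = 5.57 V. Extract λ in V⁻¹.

λ = 0.0181 V⁻¹

With V_GS fixed, I_D ∝ (1 + λ V_DS) in saturation, so I_D2/I_D1 = (1 + λ V_DS2)/(1 + λ V_DS1).
1.49/1.41 = 1.057 = (1 + 5.57 λ)/(1 + 2.3 λ).
Solving: λ (I_D1 V_DS2 − I_D2 V_DS1) = I_D2 − I_D1, so λ = (1.49 − 1.41) / (1.41 × 5.57 − 1.49 × 2.3) = 0.08 / 4.43 = 0.0181 V⁻¹.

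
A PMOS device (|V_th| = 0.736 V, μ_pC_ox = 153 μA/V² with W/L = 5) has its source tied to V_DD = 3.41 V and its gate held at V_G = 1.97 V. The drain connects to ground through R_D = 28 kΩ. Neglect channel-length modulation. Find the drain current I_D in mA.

I_D = 0.113 mA

V_SG = V_DD − V_G = 3.41 − 1.97 = 1.44 V, so V_ov = 1.44 − 0.736 = 0.704 V.
k_p = μ_pC_ox · (W/L) = 0.765 mA/V².
Assume saturation: I_D = ½ k_p V_ov² = 0.5 × 0.765 × 0.704² = 0.19 mA, giving V_SD = V_DD − I_D R_D = 3.41 − 0.19 × 28 = -1.9 V.
But -1.9 V < V_ov = 0.704 V, so the device is actually in triode.
In triode I_D = k_p[V_ov V_SD − ½ V_SD²] and I_D = (V_DD − V_SD)/R_D. Equating: 10.7 V_SD² − 16.08 V_SD + 3.41 = 0, giving V_SD = 0.256 V (the root below V_ov).
I_D = (3.41 − 0.256) / 28 = 0.113 mA.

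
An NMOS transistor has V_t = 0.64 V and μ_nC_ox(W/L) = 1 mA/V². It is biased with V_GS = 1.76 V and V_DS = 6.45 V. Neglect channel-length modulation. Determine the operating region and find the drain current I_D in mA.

Saturation; I_D = 0.627 mA

V_ov = V_GS − V_t = 1.76 − 0.64 = 1.12 V.
Since V_DS = 6.45 V ≥ V_ov = 1.12 V, the device is in saturation.
I_D = ½ k_n V_ov² = 0.5 × 1 × 1.12² = 0.627 mA.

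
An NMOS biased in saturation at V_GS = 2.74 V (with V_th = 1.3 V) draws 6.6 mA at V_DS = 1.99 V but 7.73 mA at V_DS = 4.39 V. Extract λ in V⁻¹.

λ = 0.0831 V⁻¹

With V_GS fixed, I_D ∝ (1 + λ V_DS) in saturation, so I_D2/I_D1 = (1 + λ V_DS2)/(1 + λ V_DS1).
7.73/6.6 = 1.171 = (1 + 4.39 λ)/(1 + 1.99 λ).
Solving: λ (I_D1 V_DS2 − I_D2 V_DS1) = I_D2 − I_D1, so λ = (7.73 − 6.6) / (6.6 × 4.39 − 7.73 × 1.99) = 1.13 / 13.6 = 0.0831 V⁻¹.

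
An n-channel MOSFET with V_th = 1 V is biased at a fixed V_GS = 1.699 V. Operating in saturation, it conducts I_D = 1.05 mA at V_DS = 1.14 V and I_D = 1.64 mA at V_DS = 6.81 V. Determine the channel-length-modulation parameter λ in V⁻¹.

λ = 0.112 V⁻¹

With V_GS fixed, I_D ∝ (1 + λ V_DS) in saturation, so I_D2/I_D1 = (1 + λ V_DS2)/(1 + λ V_DS1).
1.64/1.05 = 1.562 = (1 + 6.81 λ)/(1 + 1.14 λ).
Solving: λ (I_D1 V_DS2 − I_D2 V_DS1) = I_D2 − I_D1, so λ = (1.64 − 1.05) / (1.05 × 6.81 − 1.64 × 1.14) = 0.59 / 5.28 = 0.112 V⁻¹.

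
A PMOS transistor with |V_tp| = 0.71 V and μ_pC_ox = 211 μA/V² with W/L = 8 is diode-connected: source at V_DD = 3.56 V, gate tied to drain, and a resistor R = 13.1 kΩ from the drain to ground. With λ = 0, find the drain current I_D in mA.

With gate tied to drain, V_SG = V_SD ≥ V_SG − |V_tp|, so the device is in saturation.
k_p = μ_pC_ox · (W/L) = 1.688 mA/V².
KCL at the drain: ½ k_p (V_SG − |V_tp|)² = (V_DD − V_SG)/R.
Let x = V_SG − 0.71. Then 11.1 x² + x − 2.85 = 0, giving x = 0.464 V (positive root), so V_SG = 1.17 V.
I_D = (V_DD − V_SG)/R = (3.56 − 1.17) / 13.1 = 0.182 mA.

I_D = 0.182 mA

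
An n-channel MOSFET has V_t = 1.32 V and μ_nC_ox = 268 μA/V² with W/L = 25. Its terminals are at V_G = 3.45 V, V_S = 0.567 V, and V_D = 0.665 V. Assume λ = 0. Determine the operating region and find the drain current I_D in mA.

V_GS = V_G − V_S = 3.45 − 0.567 = 2.88 V; V_DS = V_D − V_S = 0.665 − 0.567 = 0.098 V.
k_n = μ_nC_ox · (W/L) = 6.7 mA/V².
V_ov = V_GS − V_t = 2.88 − 1.32 = 1.56 V.
Since V_DS = 0.098 V < V_ov = 1.56 V, the device is in the triode region.
I_D = k_n [V_ov · V_DS − ½ V_DS²] = 6.7 × [1.56 × 0.098 − 0.5 × 0.098²] = 0.994 mA.

Triode; I_D = 0.994 mA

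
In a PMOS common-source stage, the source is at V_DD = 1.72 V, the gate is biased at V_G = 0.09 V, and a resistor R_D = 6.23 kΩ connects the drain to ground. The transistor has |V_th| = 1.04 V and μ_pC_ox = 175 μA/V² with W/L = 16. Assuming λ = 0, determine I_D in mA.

V_SG = V_DD − V_G = 1.72 − 0.09 = 1.63 V, so V_ov = 1.63 − 1.04 = 0.59 V.
k_p = μ_pC_ox · (W/L) = 2.8 mA/V².
Assume saturation: I_D = ½ k_p V_ov² = 0.5 × 2.8 × 0.59² = 0.487 mA, giving V_SD = V_DD − I_D R_D = 1.72 − 0.487 × 6.23 = -1.32 V.
But -1.32 V < V_ov = 0.59 V, so the device is actually in triode.
In triode I_D = k_p[V_ov V_SD − ½ V_SD²] and I_D = (V_DD − V_SD)/R_D. Equating: 8.72 V_SD² − 11.29 V_SD + 1.72 = 0, giving V_SD = 0.176 V (the root below V_ov).
I_D = (1.72 − 0.176) / 6.23 = 0.248 mA.

I_D = 0.248 mA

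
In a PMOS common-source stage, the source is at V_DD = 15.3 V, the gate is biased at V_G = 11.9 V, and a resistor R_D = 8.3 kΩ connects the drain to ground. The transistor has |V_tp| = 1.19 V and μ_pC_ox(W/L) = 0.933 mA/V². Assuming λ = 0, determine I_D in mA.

I_D = 1.71 mA

V_SG = V_DD − V_G = 15.3 − 11.9 = 3.4 V, so V_ov = 3.4 − 1.19 = 2.21 V.
Assume saturation: I_D = ½ k_p V_ov² = 0.5 × 0.933 × 2.21² = 2.28 mA, giving V_SD = V_DD − I_D R_D = 15.3 − 2.28 × 8.3 = -3.61 V.
But -3.61 V < V_ov = 2.21 V, so the device is actually in triode.
In triode I_D = k_p[V_ov V_SD − ½ V_SD²] and I_D = (V_DD − V_SD)/R_D. Equating: 3.87 V_SD² − 18.11 V_SD + 15.3 = 0, giving V_SD = 1.11 V (the root below V_ov).
I_D = (15.3 − 1.11) / 8.3 = 1.71 mA.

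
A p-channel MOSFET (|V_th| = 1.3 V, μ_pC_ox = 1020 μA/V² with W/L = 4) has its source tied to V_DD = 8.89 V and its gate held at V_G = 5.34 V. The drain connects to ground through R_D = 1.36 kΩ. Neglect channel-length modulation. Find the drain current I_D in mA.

I_D = 5.96 mA

V_SG = V_DD − V_G = 8.89 − 5.34 = 3.55 V, so V_ov = 3.55 − 1.3 = 2.25 V.
k_p = μ_pC_ox · (W/L) = 4.08 mA/V².
Assume saturation: I_D = ½ k_p V_ov² = 0.5 × 4.08 × 2.25² = 10.3 mA, giving V_SD = V_DD − I_D R_D = 8.89 − 10.3 × 1.36 = -5.16 V.
But -5.16 V < V_ov = 2.25 V, so the device is actually in triode.
In triode I_D = k_p[V_ov V_SD − ½ V_SD²] and I_D = (V_DD − V_SD)/R_D. Equating: 2.77 V_SD² − 13.48 V_SD + 8.89 = 0, giving V_SD = 0.787 V (the root below V_ov).
I_D = (8.89 − 0.787) / 1.36 = 5.96 mA.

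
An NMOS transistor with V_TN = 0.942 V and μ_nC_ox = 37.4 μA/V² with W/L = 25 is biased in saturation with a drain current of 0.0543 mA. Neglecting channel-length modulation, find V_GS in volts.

V_GS = 1.28 V

k_n = μ_nC_ox · (W/L) = 0.935 mA/V².
In saturation I_D = ½ k_n (V_GS − V_TN)², so V_GS − V_TN = √(2 I_D / k_n) = √(2 × 0.0543 / 0.935) = 0.341 V.
V_GS = 0.942 + 0.341 = 1.28 V.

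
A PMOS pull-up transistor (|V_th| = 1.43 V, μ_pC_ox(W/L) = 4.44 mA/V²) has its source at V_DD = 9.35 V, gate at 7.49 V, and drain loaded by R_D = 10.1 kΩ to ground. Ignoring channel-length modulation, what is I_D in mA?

V_SG = V_DD − V_G = 9.35 − 7.49 = 1.86 V, so V_ov = 1.86 − 1.43 = 0.43 V.
Assume saturation: I_D = ½ k_p V_ov² = 0.5 × 4.44 × 0.43² = 0.41 mA, giving V_SD = V_DD − I_D R_D = 9.35 − 0.41 × 10.1 = 5.2 V.
V_SD = 5.2 V ≥ V_ov = 0.43 V, confirming saturation.

I_D = 0.410 mA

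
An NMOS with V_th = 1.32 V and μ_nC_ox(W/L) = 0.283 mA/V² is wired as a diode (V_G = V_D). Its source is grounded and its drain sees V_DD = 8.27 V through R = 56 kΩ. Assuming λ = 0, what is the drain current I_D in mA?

With gate tied to drain, V_GS = V_DS ≥ V_GS − V_th, so the device is in saturation.
KCL at the drain: ½ k_n (V_GS − V_th)² = (V_DD − V_GS)/R.
Let x = V_GS − 1.32. Then 7.92 x² + x − 6.95 = 0, giving x = 0.876 V (positive root), so V_GS = 2.2 V.
I_D = (V_DD − V_GS)/R = (8.27 − 2.2) / 56 = 0.108 mA.

I_D = 0.108 mA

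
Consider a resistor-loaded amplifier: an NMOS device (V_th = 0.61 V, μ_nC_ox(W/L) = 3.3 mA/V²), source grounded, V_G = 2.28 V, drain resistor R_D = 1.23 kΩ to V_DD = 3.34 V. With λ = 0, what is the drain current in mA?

V_GS = V_G = 2.28 V, so V_ov = 2.28 − 0.61 = 1.67 V.
Assume saturation: I_D = ½ k_n V_ov² = 0.5 × 3.3 × 1.67² = 4.6 mA, giving V_DS = V_DD − I_D R_D = 3.34 − 4.6 × 1.23 = -2.32 V.
But -2.32 V < V_ov = 1.67 V, so the device is actually in triode.
In triode I_D = k_n[V_ov V_DS − ½ V_DS²] and I_D = (V_DD − V_DS)/R_D. Equating: 2.03 V_DS² − 7.779 V_DS + 3.34 = 0, giving V_DS = 0.493 V (the root below V_ov).
I_D = (3.34 − 0.493) / 1.23 = 2.31 mA.

I_D = 2.31 mA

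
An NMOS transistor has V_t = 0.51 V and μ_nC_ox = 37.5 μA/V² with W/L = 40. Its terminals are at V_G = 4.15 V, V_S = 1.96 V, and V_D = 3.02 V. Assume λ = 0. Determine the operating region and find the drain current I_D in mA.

Triode; I_D = 1.83 mA

V_GS = V_G − V_S = 4.15 − 1.96 = 2.19 V; V_DS = V_D − V_S = 3.02 − 1.96 = 1.06 V.
k_n = μ_nC_ox · (W/L) = 1.5 mA/V².
V_ov = V_GS − V_t = 2.19 − 0.51 = 1.68 V.
Since V_DS = 1.06 V < V_ov = 1.68 V, the device is in the triode region.
I_D = k_n [V_ov · V_DS − ½ V_DS²] = 1.5 × [1.68 × 1.06 − 0.5 × 1.06²] = 1.83 mA.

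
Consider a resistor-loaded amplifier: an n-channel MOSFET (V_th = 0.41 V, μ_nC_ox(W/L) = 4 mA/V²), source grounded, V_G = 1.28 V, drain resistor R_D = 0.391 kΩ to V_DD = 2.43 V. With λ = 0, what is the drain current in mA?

V_GS = V_G = 1.28 V, so V_ov = 1.28 − 0.41 = 0.87 V.
Assume saturation: I_D = ½ k_n V_ov² = 0.5 × 4 × 0.87² = 1.51 mA, giving V_DS = V_DD − I_D R_D = 2.43 − 1.51 × 0.391 = 1.84 V.
V_DS = 1.84 V ≥ V_ov = 0.87 V, confirming saturation.

I_D = 1.51 mA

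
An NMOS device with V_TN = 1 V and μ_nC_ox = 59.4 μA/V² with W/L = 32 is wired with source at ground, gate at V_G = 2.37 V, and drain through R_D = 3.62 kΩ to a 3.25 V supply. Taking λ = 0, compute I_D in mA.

I_D = 0.800 mA

V_GS = V_G = 2.37 V, so V_ov = 2.37 − 1 = 1.37 V.
k_n = μ_nC_ox · (W/L) = 1.901 mA/V².
Assume saturation: I_D = ½ k_n V_ov² = 0.5 × 1.901 × 1.37² = 1.78 mA, giving V_DS = V_DD − I_D R_D = 3.25 − 1.78 × 3.62 = -3.21 V.
But -3.21 V < V_ov = 1.37 V, so the device is actually in triode.
In triode I_D = k_n[V_ov V_DS − ½ V_DS²] and I_D = (V_DD − V_DS)/R_D. Equating: 3.44 V_DS² − 10.43 V_DS + 3.25 = 0, giving V_DS = 0.353 V (the root below V_ov).
I_D = (3.25 − 0.353) / 3.62 = 0.8 mA.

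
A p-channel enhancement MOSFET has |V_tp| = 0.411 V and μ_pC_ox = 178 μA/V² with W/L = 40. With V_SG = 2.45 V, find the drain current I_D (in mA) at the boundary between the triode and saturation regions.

At the boundary V_SD = V_ov = V_SG − |V_tp| = 2.45 − 0.411 = 2.04 V.
k_p = μ_pC_ox · (W/L) = 7.12 mA/V².
I_D = ½ k_p V_ov² = 0.5 × 7.12 × 2.04² = 14.8 mA.

I_D = 14.8 mA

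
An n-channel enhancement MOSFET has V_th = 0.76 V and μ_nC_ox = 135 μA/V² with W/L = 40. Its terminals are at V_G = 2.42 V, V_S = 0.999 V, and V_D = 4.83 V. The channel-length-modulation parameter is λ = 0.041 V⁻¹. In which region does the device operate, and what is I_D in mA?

Saturation; I_D = 1.36 mA

V_GS = V_G − V_S = 2.42 − 0.999 = 1.42 V; V_DS = V_D − V_S = 4.83 − 0.999 = 3.83 V.
k_n = μ_nC_ox · (W/L) = 5.4 mA/V².
V_ov = V_GS − V_th = 1.42 − 0.76 = 0.661 V.
Since V_DS = 3.83 V ≥ V_ov = 0.661 V, the device is in saturation.
I_D = ½ k_n V_ov² (1 + λ V_DS) = 0.5 × 5.4 × 0.661² × (1 + 0.041 × 3.83) = 1.36 mA.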